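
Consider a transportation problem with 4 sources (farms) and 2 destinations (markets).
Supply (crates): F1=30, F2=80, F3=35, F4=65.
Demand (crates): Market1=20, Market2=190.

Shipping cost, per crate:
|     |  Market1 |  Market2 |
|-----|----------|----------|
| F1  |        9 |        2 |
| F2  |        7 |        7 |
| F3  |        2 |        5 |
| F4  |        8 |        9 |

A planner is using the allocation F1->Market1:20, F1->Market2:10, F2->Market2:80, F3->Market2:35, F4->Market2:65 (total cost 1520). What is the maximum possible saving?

200

Current plan cost = 20·9 + 10·2 + 80·7 + 35·5 + 65·9 = 1520.
Optimal plan:
  F1 to Market2: 30 × 2 = 60
  F2 to Market2: 80 × 7 = 560
  F3 to Market1: 20 × 2 = 40
  F3 to Market2: 15 × 5 = 75
  F4 to Market2: 65 × 9 = 585
Optimal cost = 1320.
Saving = 1520 − 1320 = 200.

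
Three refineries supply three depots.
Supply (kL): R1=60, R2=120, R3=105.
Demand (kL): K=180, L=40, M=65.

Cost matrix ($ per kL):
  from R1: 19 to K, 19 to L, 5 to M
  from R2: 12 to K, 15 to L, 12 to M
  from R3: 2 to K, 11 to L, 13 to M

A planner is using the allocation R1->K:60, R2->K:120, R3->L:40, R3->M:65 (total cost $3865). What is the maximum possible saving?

Current plan cost = 60·19 + 120·12 + 40·11 + 65·13 = $3865.
Optimal plan:
  R1->M: 60 × $5 = $300
  R2->K: 75 × $12 = $900
  R2->L: 40 × $15 = $600
  R2->M: 5 × $12 = $60
  R3->K: 105 × $2 = $210
Optimal cost = $2070.
Saving = 3865 − 2070 = $1795.

1795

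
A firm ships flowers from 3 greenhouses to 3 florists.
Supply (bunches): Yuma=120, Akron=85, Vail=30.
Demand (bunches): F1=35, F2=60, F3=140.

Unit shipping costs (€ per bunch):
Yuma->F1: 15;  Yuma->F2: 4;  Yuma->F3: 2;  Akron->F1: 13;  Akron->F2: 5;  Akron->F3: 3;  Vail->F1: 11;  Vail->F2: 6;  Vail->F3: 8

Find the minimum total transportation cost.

995

Optimal allocation:
  Yuma→F2: 60 × €4 = €240
  Yuma→F3: 60 × €2 = €120
  Akron→F1: 5 × €13 = €65
  Akron→F3: 80 × €3 = €240
  Vail→F1: 30 × €11 = €330
Total = 240 + 120 + 65 + 240 + 330 = €995.
(Supply check: Yuma ships 120; Akron ships 85; Vail ships 30.)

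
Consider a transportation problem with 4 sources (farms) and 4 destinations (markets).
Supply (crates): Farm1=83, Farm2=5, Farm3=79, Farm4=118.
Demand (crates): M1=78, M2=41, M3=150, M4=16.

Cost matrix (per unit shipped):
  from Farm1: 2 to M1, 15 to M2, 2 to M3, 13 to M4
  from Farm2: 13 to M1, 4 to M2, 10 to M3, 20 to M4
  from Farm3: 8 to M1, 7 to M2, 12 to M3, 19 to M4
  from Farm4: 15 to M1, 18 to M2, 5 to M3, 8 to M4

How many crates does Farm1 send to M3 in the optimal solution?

48

Optimal shipments:
  Farm1–M1: 35 crates
  Farm1–M3: 48 crates
  Farm2–M2: 5 crates
  Farm3–M1: 43 crates
  Farm3–M2: 36 crates
  Farm4–M3: 102 crates
  Farm4–M4: 16 crates
Total cost = 1420.
So Farm1→M3 carries 48 crates.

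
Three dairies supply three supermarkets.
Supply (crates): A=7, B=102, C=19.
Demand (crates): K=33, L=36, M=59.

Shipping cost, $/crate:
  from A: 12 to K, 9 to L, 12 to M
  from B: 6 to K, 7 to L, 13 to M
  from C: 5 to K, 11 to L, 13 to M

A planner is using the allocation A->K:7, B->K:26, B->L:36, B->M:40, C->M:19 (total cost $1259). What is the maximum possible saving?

Current plan cost = 7·12 + 26·6 + 36·7 + 40·13 + 19·13 = $1259.
Optimal plan:
  A to M: 7 × $12 = $84
  B to K: 14 × $6 = $84
  B to L: 36 × $7 = $252
  B to M: 52 × $13 = $676
  C to K: 19 × $5 = $95
Optimal cost = $1191.
Saving = 1259 − 1191 = $68.

68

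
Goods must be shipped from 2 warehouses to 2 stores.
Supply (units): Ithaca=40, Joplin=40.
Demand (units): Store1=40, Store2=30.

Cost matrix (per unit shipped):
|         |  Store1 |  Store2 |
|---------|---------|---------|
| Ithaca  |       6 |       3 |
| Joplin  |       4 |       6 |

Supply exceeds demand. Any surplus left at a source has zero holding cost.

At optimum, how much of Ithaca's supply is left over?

10

Minimum-cost shipments:
  Ithaca to Store2: 30 × 3 = 90
  Joplin to Store1: 40 × 4 = 160
Total cost = 250.
Ithaca ships 30 of its 40, leaving 10.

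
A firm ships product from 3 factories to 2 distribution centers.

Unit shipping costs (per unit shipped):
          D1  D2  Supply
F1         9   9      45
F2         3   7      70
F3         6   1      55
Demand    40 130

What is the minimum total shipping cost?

790

An optimal shipping plan:
  F1->D2: 45 × 9 = 405
  F2->D1: 40 × 3 = 120
  F2->D2: 30 × 7 = 210
  F3->D2: 55 × 1 = 55
Total = 405 + 120 + 210 + 55 = 790.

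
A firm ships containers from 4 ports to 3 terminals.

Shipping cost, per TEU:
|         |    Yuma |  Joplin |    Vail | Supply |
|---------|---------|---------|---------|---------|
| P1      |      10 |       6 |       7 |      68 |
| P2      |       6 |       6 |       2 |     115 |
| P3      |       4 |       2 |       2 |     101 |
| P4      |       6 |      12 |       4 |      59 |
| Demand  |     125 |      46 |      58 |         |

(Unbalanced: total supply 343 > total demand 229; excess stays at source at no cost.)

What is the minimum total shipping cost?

848

A cheapest plan:
  P2–Yuma: 57 TEU
  P2–Vail: 58 TEU
  P3–Yuma: 55 TEU
  P3–Joplin: 46 TEU
  P4–Yuma: 13 TEU
Total cost = 848.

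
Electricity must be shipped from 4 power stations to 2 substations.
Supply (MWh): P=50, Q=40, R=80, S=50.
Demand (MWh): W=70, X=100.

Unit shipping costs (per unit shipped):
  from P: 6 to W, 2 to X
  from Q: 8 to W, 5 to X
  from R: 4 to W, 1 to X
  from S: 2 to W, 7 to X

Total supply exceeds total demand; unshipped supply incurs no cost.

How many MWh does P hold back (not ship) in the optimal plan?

10

Minimum-cost shipments:
  P->X: 40 × 2 = 80
  R->W: 20 × 4 = 80
  R->X: 60 × 1 = 60
  S->W: 50 × 2 = 100
Total cost = 320.
P ships 40 of its 50, leaving 10.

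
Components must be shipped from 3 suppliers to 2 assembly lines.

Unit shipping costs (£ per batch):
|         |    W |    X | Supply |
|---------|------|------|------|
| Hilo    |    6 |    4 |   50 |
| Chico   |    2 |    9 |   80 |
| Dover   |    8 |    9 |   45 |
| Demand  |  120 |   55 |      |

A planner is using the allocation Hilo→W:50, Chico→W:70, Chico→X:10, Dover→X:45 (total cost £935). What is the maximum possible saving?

Current plan cost = 50·6 + 70·2 + 10·9 + 45·9 = £935.
Optimal plan:
  Hilo–X: 50 × £4 = £200
  Chico–W: 80 × £2 = £160
  Dover–W: 40 × £8 = £320
  Dover–X: 5 × £9 = £45
Optimal cost = £725.
Saving = 935 − 725 = £210.

210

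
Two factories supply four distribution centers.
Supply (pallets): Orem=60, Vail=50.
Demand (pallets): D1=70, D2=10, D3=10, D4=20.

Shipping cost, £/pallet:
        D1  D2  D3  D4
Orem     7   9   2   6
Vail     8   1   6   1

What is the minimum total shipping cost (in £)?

560

One minimum-cost allocation:
  Orem–D1: 50 × £7 = £350
  Orem–D3: 10 × £2 = £20
  Vail–D1: 20 × £8 = £160
  Vail–D2: 10 × £1 = £10
  Vail–D4: 20 × £1 = £20
Total = 350 + 20 + 160 + 10 + 20 = £560.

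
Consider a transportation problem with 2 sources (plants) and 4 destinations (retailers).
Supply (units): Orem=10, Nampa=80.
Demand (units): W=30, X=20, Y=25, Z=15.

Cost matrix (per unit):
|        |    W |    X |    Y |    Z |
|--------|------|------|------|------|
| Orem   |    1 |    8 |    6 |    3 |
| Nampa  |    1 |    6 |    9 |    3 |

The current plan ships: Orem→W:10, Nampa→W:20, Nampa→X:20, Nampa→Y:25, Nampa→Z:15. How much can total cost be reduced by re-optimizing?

30

Current plan cost = 10·1 + 20·1 + 20·6 + 25·9 + 15·3 = 420.
Optimal plan:
  Orem–Y: 10 units
  Nampa–W: 30 units
  Nampa–X: 20 units
  Nampa–Y: 15 units
  Nampa–Z: 15 units
Optimal cost = 390.
Saving = 420 − 390 = 30.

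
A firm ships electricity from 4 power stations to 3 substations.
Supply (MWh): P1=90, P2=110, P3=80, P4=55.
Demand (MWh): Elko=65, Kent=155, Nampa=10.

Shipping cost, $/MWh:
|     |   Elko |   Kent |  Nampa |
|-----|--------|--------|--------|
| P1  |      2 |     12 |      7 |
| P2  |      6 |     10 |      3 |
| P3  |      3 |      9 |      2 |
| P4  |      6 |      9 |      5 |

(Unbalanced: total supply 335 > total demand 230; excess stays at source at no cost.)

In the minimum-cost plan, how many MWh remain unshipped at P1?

An optimal plan:
  P1->Elko: 65 MWh
  P2->Kent: 30 MWh
  P3->Kent: 70 MWh
  P3->Nampa: 10 MWh
  P4->Kent: 55 MWh
Total cost = $1575.
P1 ships 65 of its 90, leaving 25.

25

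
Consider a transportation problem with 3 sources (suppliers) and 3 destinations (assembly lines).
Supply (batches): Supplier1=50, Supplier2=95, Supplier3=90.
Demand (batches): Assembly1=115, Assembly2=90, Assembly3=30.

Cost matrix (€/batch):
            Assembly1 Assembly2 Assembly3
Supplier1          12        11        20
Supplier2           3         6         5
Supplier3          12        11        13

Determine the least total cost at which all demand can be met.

1905

Optimal allocation:
  Supplier1–Assembly2: 50 × €11 = €550
  Supplier2–Assembly1: 95 × €3 = €285
  Supplier3–Assembly1: 20 × €12 = €240
  Supplier3–Assembly2: 40 × €11 = €440
  Supplier3–Assembly3: 30 × €13 = €390
Total = 550 + 285 + 240 + 440 + 390 = €1905.
(Supply check: Supplier1 ships 50; Supplier2 ships 95; Supplier3 ships 90.)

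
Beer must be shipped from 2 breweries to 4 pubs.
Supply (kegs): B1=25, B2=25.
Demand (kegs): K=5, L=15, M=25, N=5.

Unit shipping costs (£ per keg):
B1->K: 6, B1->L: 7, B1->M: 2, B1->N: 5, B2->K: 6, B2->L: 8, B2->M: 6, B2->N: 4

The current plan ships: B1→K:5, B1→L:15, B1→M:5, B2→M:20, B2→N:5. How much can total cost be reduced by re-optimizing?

Current plan cost = 5·6 + 15·7 + 5·2 + 20·6 + 5·4 = £285.
Optimal plan:
  B1 to M: 25 × £2 = £50
  B2 to K: 5 × £6 = £30
  B2 to L: 15 × £8 = £120
  B2 to N: 5 × £4 = £20
Optimal cost = £220.
Saving = 285 − 220 = £65.

65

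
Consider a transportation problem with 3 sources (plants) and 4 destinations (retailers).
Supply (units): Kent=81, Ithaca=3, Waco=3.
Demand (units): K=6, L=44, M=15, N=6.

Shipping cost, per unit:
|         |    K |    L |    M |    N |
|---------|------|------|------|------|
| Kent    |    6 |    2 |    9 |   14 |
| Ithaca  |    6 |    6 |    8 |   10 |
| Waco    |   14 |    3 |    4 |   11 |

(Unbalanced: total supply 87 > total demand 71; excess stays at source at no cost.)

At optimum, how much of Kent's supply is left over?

16

An optimal plan:
  Kent to K: 6 units
  Kent to L: 44 units
  Kent to M: 12 units
  Kent to N: 3 units
  Ithaca to N: 3 units
  Waco to M: 3 units
Total cost = 316.
Kent ships 65 of its 81, leaving 16.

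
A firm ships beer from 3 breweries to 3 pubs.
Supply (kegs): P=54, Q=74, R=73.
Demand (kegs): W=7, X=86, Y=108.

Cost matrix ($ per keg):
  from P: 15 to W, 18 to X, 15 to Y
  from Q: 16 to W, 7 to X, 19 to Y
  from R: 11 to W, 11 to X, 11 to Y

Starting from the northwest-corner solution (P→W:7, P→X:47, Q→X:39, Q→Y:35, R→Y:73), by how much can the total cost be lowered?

561

Current plan cost = 7·15 + 47·18 + 39·7 + 35·19 + 73·11 = $2692.
Optimal plan:
  P–Y: 54 × $15 = $810
  Q–X: 74 × $7 = $518
  R–W: 7 × $11 = $77
  R–X: 12 × $11 = $132
  R–Y: 54 × $11 = $594
Optimal cost = $2131.
Saving = 2692 − 2131 = $561.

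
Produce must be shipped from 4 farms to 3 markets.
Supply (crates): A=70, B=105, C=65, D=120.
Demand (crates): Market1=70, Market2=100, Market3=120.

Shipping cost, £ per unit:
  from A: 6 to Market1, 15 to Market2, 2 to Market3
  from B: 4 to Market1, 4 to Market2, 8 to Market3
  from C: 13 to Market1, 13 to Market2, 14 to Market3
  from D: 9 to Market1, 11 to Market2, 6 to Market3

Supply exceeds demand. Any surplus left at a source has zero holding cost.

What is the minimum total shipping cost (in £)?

1445

One minimum-cost allocation:
  A→Market3: 70 × £2 = £140
  B→Market1: 5 × £4 = £20
  B→Market2: 100 × £4 = £400
  D→Market1: 65 × £9 = £585
  D→Market3: 50 × £6 = £300
Total = 140 + 20 + 400 + 585 + 300 = £1445.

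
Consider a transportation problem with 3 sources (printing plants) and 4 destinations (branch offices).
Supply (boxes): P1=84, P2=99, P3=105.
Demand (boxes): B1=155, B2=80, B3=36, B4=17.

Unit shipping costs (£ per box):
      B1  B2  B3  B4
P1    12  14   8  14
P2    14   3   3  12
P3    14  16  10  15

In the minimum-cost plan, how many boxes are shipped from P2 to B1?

0

Solving gives:
  P1 to B1: 67 × £12 = £804
  P1 to B3: 17 × £8 = £136
  P2 to B2: 80 × £3 = £240
  P2 to B3: 19 × £3 = £57
  P3 to B1: 88 × £14 = £1232
  P3 to B4: 17 × £15 = £255
Total cost = £2724.
The route P2→B1 is not used.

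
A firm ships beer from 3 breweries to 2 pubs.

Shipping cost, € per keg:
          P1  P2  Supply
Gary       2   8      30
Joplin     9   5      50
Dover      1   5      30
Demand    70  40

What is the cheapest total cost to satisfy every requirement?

A cheapest plan:
  Gary→P1: 30 × €2 = €60
  Joplin→P1: 10 × €9 = €90
  Joplin→P2: 40 × €5 = €200
  Dover→P1: 30 × €1 = €30
Total = 60 + 90 + 200 + 30 = €380.

380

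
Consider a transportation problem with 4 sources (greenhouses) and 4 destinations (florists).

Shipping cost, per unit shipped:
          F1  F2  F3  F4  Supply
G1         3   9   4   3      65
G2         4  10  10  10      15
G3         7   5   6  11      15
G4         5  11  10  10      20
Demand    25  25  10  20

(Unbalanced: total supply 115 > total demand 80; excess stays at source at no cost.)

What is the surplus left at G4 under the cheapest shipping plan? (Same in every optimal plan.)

Minimum-cost shipments:
  G1–F1: 25 bunches
  G1–F2: 10 bunches
  G1–F3: 10 bunches
  G1–F4: 20 bunches
  G3–F2: 15 bunches
Total cost = 340.
G4 ships 0 of its 20, leaving 20.

20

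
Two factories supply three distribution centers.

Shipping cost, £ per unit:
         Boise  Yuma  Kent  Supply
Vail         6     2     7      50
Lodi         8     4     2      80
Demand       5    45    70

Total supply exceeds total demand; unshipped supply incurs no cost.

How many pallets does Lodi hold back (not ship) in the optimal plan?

An optimal plan:
  Vail→Boise: 5 × £6 = £30
  Vail→Yuma: 45 × £2 = £90
  Lodi→Kent: 70 × £2 = £140
Total cost = £260.
Lodi ships 70 of its 80, leaving 10.

10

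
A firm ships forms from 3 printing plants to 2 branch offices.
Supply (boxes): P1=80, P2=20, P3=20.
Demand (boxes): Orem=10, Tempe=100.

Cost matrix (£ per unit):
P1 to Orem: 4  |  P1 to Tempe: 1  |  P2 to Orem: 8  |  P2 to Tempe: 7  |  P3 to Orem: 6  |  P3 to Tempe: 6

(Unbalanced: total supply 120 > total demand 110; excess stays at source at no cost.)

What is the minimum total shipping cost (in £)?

270

One minimum-cost allocation:
  P1–Tempe: 80 boxes
  P2–Tempe: 10 boxes
  P3–Orem: 10 boxes
  P3–Tempe: 10 boxes
Total cost = £270.
(Supply check: P1 ships 80; P2 ships 10; P3 ships 20.)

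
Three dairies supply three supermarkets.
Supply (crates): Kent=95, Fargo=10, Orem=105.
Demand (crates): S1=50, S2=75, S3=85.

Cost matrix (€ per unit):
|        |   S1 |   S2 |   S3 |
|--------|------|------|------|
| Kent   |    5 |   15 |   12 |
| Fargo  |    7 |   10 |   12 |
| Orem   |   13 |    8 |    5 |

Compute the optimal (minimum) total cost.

1610

Optimal allocation:
  Kent→S1: 50 × €5 = €250
  Kent→S2: 45 × €15 = €675
  Fargo→S2: 10 × €10 = €100
  Orem→S2: 20 × €8 = €160
  Orem→S3: 85 × €5 = €425
Total = 250 + 675 + 100 + 160 + 425 = €1610.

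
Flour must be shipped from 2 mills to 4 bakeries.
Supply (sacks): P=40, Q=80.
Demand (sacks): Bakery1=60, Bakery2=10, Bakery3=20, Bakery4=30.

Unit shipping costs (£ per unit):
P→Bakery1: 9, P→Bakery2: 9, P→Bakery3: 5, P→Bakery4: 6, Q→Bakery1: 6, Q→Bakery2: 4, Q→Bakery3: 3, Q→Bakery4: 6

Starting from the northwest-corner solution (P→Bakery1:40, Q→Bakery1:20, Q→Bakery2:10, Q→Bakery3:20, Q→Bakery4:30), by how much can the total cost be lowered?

Current plan cost = 40·9 + 20·6 + 10·4 + 20·3 + 30·6 = £760.
Optimal plan:
  P–Bakery3: 10 sacks
  P–Bakery4: 30 sacks
  Q–Bakery1: 60 sacks
  Q–Bakery2: 10 sacks
  Q–Bakery3: 10 sacks
Optimal cost = £660.
Saving = 760 − 660 = £100.

100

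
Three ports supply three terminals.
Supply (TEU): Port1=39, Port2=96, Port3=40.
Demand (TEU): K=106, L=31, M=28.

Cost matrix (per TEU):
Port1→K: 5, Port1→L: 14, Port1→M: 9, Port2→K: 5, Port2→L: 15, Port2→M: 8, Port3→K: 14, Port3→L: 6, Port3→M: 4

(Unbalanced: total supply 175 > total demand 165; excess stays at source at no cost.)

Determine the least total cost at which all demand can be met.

One minimum-cost allocation:
  Port1–K: 29 × 5 = 145
  Port2–K: 77 × 5 = 385
  Port2–M: 19 × 8 = 152
  Port3–L: 31 × 6 = 186
  Port3–M: 9 × 4 = 36
Total = 145 + 385 + 152 + 186 + 36 = 904.
(Supply check: Port1 ships 29; Port2 ships 96; Port3 ships 40.)

904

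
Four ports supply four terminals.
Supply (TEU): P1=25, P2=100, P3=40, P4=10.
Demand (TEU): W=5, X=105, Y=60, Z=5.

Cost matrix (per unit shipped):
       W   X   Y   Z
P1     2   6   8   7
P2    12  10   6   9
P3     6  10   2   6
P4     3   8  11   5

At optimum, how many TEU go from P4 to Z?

5

Solving gives:
  P1 to X: 25 × 6 = 150
  P2 to X: 80 × 10 = 800
  P2 to Y: 20 × 6 = 120
  P3 to Y: 40 × 2 = 80
  P4 to W: 5 × 3 = 15
  P4 to Z: 5 × 5 = 25
Total cost = 1190.
So P4→Z carries 5 TEU.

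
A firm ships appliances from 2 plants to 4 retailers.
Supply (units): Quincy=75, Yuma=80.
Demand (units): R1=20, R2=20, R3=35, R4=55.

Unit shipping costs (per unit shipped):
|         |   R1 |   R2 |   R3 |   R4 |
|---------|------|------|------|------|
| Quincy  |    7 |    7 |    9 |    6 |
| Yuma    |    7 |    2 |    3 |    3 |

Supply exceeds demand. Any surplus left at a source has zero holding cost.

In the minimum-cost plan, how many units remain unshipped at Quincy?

25

Minimum-cost shipments:
  Quincy to R1: 20 × 7 = 140
  Quincy to R4: 30 × 6 = 180
  Yuma to R2: 20 × 2 = 40
  Yuma to R3: 35 × 3 = 105
  Yuma to R4: 25 × 3 = 75
Total cost = 540.
Quincy ships 50 of its 75, leaving 25.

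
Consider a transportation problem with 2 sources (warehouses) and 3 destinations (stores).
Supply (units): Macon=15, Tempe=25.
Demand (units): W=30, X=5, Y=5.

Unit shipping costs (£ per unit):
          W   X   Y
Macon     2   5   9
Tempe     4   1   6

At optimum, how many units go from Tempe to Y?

5

Solving gives:
  Macon–W: 15 × £2 = £30
  Tempe–W: 15 × £4 = £60
  Tempe–X: 5 × £1 = £5
  Tempe–Y: 5 × £6 = £30
Total cost = £125.
So Tempe→Y carries 5 units.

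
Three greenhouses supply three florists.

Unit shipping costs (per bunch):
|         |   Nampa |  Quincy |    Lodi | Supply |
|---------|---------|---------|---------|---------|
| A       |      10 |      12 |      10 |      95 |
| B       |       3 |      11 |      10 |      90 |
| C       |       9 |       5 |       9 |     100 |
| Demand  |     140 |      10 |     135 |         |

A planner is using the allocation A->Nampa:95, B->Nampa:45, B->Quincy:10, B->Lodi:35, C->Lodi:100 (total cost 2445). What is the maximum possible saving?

365

Current plan cost = 95·10 + 45·3 + 10·11 + 35·10 + 100·9 = 2445.
Optimal plan:
  A to Lodi: 95 × 10 = 950
  B to Nampa: 90 × 3 = 270
  C to Nampa: 50 × 9 = 450
  C to Quincy: 10 × 5 = 50
  C to Lodi: 40 × 9 = 360
Optimal cost = 2080.
Saving = 2445 − 2080 = 365.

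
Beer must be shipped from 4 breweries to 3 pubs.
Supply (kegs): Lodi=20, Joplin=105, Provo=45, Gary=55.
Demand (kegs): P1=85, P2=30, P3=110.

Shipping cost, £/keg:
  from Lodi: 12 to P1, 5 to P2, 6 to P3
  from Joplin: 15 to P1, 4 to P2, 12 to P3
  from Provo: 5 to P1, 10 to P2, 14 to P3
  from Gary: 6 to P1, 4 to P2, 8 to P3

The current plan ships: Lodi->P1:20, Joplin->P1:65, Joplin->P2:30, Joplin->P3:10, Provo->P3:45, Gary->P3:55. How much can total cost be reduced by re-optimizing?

Current plan cost = 20·12 + 65·15 + 30·4 + 10·12 + 45·14 + 55·8 = £2525.
Optimal plan:
  Lodi→P3: 20 × £6 = £120
  Joplin→P2: 30 × £4 = £120
  Joplin→P3: 75 × £12 = £900
  Provo→P1: 45 × £5 = £225
  Gary→P1: 40 × £6 = £240
  Gary→P3: 15 × £8 = £120
Optimal cost = £1725.
Saving = 2525 − 1725 = £800.

800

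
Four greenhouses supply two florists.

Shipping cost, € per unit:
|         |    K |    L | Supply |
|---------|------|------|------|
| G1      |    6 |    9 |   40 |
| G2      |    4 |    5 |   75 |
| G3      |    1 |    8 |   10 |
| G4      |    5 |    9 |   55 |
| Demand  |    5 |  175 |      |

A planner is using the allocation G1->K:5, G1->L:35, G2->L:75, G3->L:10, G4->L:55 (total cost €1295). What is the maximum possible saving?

20

Current plan cost = 5·6 + 35·9 + 75·5 + 10·8 + 55·9 = €1295.
Optimal plan:
  G1→L: 40 × €9 = €360
  G2→L: 75 × €5 = €375
  G3→K: 5 × €1 = €5
  G3→L: 5 × €8 = €40
  G4→L: 55 × €9 = €495
Optimal cost = €1275.
Saving = 1295 − 1275 = €20.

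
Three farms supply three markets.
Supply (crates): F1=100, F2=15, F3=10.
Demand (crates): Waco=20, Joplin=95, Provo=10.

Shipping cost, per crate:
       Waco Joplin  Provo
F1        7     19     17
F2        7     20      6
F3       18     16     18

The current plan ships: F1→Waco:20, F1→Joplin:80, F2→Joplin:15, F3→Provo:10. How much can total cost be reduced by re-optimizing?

Current plan cost = 20·7 + 80·19 + 15·20 + 10·18 = 2140.
Optimal plan:
  F1 to Waco: 15 crates
  F1 to Joplin: 85 crates
  F2 to Waco: 5 crates
  F2 to Provo: 10 crates
  F3 to Joplin: 10 crates
Optimal cost = 1975.
Saving = 2140 − 1975 = 165.

165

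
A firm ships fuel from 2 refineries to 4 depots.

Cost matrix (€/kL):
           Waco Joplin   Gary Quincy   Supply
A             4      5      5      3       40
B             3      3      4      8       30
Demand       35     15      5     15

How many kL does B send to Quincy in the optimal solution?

The minimum-cost plan:
  A->Waco: 20 × €4 = €80
  A->Gary: 5 × €5 = €25
  A->Quincy: 15 × €3 = €45
  B->Waco: 15 × €3 = €45
  B->Joplin: 15 × €3 = €45
Total cost = €240.
The route B→Quincy is not used.

0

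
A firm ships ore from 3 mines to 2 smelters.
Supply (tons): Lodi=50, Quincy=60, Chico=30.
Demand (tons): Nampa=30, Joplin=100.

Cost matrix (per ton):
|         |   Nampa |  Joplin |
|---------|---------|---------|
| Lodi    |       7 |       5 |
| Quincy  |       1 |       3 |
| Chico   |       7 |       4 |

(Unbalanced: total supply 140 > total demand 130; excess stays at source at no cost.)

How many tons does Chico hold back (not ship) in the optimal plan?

0

An optimal plan:
  Lodi–Joplin: 40 tons
  Quincy–Nampa: 30 tons
  Quincy–Joplin: 30 tons
  Chico–Joplin: 30 tons
Total cost = 440.
Chico ships 30 of its 30, leaving 0.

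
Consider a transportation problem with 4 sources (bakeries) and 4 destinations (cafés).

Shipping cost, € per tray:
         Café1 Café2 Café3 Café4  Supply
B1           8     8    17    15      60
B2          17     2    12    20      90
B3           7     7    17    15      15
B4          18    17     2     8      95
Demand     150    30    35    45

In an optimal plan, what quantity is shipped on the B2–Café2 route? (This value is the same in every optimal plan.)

30

The minimum-cost plan:
  B1 to Café1: 60 × €8 = €480
  B2 to Café1: 60 × €17 = €1020
  B2 to Café2: 30 × €2 = €60
  B3 to Café1: 15 × €7 = €105
  B4 to Café1: 15 × €18 = €270
  B4 to Café3: 35 × €2 = €70
  B4 to Café4: 45 × €8 = €360
Total cost = €2365.
So B2→Café2 carries 30 trays.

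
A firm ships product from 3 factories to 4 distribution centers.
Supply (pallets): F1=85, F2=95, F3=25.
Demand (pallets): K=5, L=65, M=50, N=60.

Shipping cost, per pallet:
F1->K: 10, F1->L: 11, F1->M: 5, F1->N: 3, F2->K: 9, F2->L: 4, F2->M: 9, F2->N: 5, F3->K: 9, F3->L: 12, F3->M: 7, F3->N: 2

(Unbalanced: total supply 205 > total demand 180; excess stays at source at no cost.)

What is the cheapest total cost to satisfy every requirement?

A cheapest plan:
  F1->M: 50 × 5 = 250
  F1->N: 35 × 3 = 105
  F2->K: 5 × 9 = 45
  F2->L: 65 × 4 = 260
  F3->N: 25 × 2 = 50
Total = 250 + 105 + 45 + 260 + 50 = 710.

710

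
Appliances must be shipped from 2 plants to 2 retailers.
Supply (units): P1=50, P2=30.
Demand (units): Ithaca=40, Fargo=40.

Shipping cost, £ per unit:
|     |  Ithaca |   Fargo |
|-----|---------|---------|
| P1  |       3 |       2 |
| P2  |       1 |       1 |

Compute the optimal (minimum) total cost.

140

One minimum-cost allocation:
  P1 to Ithaca: 10 × £3 = £30
  P1 to Fargo: 40 × £2 = £80
  P2 to Ithaca: 30 × £1 = £30
Total = 30 + 80 + 30 = £140.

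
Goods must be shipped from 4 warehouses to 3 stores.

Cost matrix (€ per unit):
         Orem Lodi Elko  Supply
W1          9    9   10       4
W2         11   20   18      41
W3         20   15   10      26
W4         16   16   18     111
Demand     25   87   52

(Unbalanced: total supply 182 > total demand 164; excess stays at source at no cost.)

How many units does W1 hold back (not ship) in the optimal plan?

An optimal plan:
  W1 to Elko: 4 × €10 = €40
  W2 to Orem: 25 × €11 = €275
  W3 to Elko: 26 × €10 = €260
  W4 to Lodi: 87 × €16 = €1392
  W4 to Elko: 22 × €18 = €396
Total cost = €2363.
W1 ships 4 of its 4, leaving 0.

0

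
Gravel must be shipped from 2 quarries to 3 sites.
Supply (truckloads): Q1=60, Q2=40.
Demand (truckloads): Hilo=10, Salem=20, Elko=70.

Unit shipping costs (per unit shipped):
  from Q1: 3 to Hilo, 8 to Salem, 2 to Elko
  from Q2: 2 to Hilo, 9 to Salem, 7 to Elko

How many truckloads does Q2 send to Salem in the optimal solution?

The minimum-cost plan:
  Q1 to Elko: 60 × 2 = 120
  Q2 to Hilo: 10 × 2 = 20
  Q2 to Salem: 20 × 9 = 180
  Q2 to Elko: 10 × 7 = 70
Total cost = 390.
So Q2→Salem carries 20 truckloads.

20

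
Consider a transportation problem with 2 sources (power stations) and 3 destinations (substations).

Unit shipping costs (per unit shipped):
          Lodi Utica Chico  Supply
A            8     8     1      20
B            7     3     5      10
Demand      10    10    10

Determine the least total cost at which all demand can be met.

120

An optimal shipping plan:
  A to Lodi: 10 × 8 = 80
  A to Chico: 10 × 1 = 10
  B to Utica: 10 × 3 = 30
Total = 80 + 10 + 30 = 120.
(Supply check: A ships 20; B ships 10.)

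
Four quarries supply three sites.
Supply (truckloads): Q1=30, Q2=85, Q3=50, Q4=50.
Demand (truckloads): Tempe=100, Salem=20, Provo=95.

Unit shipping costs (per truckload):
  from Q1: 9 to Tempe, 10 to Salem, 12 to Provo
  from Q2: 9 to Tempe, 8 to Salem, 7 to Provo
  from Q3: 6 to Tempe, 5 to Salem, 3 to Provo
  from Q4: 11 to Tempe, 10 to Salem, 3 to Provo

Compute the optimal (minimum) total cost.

1330

An optimal shipping plan:
  Q1–Tempe: 30 truckloads
  Q2–Tempe: 65 truckloads
  Q2–Salem: 20 truckloads
  Q3–Tempe: 5 truckloads
  Q3–Provo: 45 truckloads
  Q4–Provo: 50 truckloads
Total cost = 1330.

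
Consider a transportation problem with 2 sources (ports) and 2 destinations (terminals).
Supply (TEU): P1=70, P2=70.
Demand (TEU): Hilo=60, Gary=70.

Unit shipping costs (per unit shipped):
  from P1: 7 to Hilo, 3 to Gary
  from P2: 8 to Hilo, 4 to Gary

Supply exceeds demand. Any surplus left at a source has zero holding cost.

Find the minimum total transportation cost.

690

Optimal allocation:
  P1->Hilo: 60 × 7 = 420
  P1->Gary: 10 × 3 = 30
  P2->Gary: 60 × 4 = 240
Total = 420 + 30 + 240 = 690.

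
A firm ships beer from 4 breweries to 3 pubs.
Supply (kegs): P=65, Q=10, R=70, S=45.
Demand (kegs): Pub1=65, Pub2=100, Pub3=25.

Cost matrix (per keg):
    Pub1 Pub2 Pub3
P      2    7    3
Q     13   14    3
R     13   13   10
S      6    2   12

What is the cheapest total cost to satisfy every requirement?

Optimal allocation:
  P->Pub1: 65 × 2 = 130
  Q->Pub3: 10 × 3 = 30
  R->Pub2: 55 × 13 = 715
  R->Pub3: 15 × 10 = 150
  S->Pub2: 45 × 2 = 90
Total = 130 + 30 + 715 + 150 + 90 = 1115.

1115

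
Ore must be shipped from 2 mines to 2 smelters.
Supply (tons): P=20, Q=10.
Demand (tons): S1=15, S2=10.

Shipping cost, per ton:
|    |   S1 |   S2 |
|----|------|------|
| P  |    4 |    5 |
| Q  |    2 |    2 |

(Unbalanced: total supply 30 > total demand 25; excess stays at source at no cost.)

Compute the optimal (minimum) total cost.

80

A cheapest plan:
  P→S1: 15 × 4 = 60
  Q→S2: 10 × 2 = 20
Total = 60 + 20 = 80.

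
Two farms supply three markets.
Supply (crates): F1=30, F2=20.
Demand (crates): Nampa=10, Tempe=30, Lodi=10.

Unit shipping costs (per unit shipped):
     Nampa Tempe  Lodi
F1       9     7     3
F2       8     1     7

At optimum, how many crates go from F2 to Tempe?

20

Optimal shipments:
  F1–Nampa: 10 × 9 = 90
  F1–Tempe: 10 × 7 = 70
  F1–Lodi: 10 × 3 = 30
  F2–Tempe: 20 × 1 = 20
Total cost = 210.
So F2→Tempe carries 20 crates.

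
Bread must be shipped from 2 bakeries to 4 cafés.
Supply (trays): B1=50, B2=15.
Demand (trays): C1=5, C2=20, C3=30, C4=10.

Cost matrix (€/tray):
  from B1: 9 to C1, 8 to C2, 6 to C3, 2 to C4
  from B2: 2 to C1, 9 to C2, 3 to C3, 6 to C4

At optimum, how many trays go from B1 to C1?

0

Optimal shipments:
  B1 to C2: 20 trays
  B1 to C3: 20 trays
  B1 to C4: 10 trays
  B2 to C1: 5 trays
  B2 to C3: 10 trays
Total cost = €340.
The route B1→C1 is not used.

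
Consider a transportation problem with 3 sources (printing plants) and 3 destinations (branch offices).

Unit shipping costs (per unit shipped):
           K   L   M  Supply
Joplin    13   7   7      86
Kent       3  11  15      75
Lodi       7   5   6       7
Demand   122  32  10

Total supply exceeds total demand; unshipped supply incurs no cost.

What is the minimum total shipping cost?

One minimum-cost allocation:
  Joplin to K: 40 × 13 = 520
  Joplin to L: 32 × 7 = 224
  Joplin to M: 10 × 7 = 70
  Kent to K: 75 × 3 = 225
  Lodi to K: 7 × 7 = 49
Total = 520 + 224 + 70 + 225 + 49 = 1088.
(Supply check: Joplin ships 82; Kent ships 75; Lodi ships 7.)

1088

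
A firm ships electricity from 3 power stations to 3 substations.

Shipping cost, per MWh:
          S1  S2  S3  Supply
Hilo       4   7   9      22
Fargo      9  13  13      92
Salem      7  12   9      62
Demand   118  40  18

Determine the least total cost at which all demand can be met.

An optimal shipping plan:
  Hilo to S2: 22 × 7 = 154
  Fargo to S1: 74 × 9 = 666
  Fargo to S2: 18 × 13 = 234
  Salem to S1: 44 × 7 = 308
  Salem to S3: 18 × 9 = 162
Total = 154 + 666 + 234 + 308 + 162 = 1524.

1524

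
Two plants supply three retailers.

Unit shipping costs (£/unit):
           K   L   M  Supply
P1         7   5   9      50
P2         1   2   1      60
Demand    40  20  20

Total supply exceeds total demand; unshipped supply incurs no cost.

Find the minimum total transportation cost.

160

A cheapest plan:
  P1–L: 20 × £5 = £100
  P2–K: 40 × £1 = £40
  P2–M: 20 × £1 = £20
Total = 100 + 40 + 20 = £160.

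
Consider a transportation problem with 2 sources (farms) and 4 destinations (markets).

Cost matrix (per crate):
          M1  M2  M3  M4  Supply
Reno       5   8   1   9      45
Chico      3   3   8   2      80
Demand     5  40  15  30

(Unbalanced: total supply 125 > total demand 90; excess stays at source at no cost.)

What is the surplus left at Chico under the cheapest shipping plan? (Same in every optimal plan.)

Minimum-cost shipments:
  Reno->M3: 15 × 1 = 15
  Chico->M1: 5 × 3 = 15
  Chico->M2: 40 × 3 = 120
  Chico->M4: 30 × 2 = 60
Total cost = 210.
Chico ships 75 of its 80, leaving 5.

5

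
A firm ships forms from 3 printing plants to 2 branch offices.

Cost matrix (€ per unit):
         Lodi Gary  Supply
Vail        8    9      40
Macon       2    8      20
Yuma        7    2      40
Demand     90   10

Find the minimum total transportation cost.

A cheapest plan:
  Vail to Lodi: 40 boxes
  Macon to Lodi: 20 boxes
  Yuma to Lodi: 30 boxes
  Yuma to Gary: 10 boxes
Total cost = €590.
(Supply check: Vail ships 40; Macon ships 20; Yuma ships 40.)

590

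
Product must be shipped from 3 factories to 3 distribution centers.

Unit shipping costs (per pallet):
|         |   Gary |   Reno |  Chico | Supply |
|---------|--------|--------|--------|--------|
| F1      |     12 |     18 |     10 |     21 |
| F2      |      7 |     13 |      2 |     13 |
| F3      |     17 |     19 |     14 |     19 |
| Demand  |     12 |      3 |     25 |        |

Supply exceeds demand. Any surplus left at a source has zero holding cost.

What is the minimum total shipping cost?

359

An optimal shipping plan:
  F1→Gary: 12 × 12 = 144
  F1→Chico: 9 × 10 = 90
  F2→Chico: 13 × 2 = 26
  F3→Reno: 3 × 19 = 57
  F3→Chico: 3 × 14 = 42
Total = 144 + 90 + 26 + 57 + 42 = 359.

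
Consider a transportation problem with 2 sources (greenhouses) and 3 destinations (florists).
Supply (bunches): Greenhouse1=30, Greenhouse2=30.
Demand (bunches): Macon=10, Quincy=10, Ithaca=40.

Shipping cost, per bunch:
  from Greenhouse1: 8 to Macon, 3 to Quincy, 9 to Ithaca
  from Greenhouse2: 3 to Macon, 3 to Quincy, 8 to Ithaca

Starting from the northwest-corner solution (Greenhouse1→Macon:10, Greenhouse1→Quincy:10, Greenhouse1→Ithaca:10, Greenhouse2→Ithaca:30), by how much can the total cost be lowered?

40

Current plan cost = 10·8 + 10·3 + 10·9 + 30·8 = 440.
Optimal plan:
  Greenhouse1 to Quincy: 10 × 3 = 30
  Greenhouse1 to Ithaca: 20 × 9 = 180
  Greenhouse2 to Macon: 10 × 3 = 30
  Greenhouse2 to Ithaca: 20 × 8 = 160
Optimal cost = 400.
Saving = 440 − 400 = 40.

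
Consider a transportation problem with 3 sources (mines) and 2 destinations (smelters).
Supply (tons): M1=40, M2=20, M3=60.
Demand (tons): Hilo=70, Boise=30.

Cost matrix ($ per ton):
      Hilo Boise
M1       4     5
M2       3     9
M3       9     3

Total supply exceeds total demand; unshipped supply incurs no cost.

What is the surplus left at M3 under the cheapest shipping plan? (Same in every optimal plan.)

20

Minimum-cost shipments:
  M1->Hilo: 40 tons
  M2->Hilo: 20 tons
  M3->Hilo: 10 tons
  M3->Boise: 30 tons
Total cost = $400.
M3 ships 40 of its 60, leaving 20.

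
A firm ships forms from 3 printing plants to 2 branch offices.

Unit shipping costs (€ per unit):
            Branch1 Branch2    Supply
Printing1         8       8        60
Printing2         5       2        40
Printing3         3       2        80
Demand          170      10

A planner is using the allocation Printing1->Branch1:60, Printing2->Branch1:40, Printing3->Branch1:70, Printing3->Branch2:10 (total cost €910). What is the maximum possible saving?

20

Current plan cost = 60·8 + 40·5 + 70·3 + 10·2 = €910.
Optimal plan:
  Printing1 to Branch1: 60 × €8 = €480
  Printing2 to Branch1: 30 × €5 = €150
  Printing2 to Branch2: 10 × €2 = €20
  Printing3 to Branch1: 80 × €3 = €240
Optimal cost = €890.
Saving = 910 − 890 = €20.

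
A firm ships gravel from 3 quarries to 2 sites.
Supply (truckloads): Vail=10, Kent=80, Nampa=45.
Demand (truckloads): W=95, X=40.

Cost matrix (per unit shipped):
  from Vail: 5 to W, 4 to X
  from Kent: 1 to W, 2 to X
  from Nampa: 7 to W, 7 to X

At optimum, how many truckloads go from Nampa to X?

Optimal shipments:
  Vail→X: 10 truckloads
  Kent→W: 80 truckloads
  Nampa→W: 15 truckloads
  Nampa→X: 30 truckloads
Total cost = 435.
So Nampa→X carries 30 truckloads.

30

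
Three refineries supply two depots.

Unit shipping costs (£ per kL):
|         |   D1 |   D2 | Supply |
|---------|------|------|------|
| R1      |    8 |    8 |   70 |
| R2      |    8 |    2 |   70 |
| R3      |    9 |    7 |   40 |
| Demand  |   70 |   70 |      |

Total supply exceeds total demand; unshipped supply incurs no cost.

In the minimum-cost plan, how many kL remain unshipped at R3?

An optimal plan:
  R1->D1: 70 × £8 = £560
  R2->D2: 70 × £2 = £140
Total cost = £700.
R3 ships 0 of its 40, leaving 40.

40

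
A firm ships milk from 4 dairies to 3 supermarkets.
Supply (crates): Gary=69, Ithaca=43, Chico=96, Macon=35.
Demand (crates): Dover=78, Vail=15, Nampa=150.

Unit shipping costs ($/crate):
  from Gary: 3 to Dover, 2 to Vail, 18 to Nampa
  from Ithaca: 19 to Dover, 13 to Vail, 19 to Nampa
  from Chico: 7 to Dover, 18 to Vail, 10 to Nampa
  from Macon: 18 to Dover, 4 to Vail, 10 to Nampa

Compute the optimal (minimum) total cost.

A cheapest plan:
  Gary–Dover: 69 × $3 = $207
  Ithaca–Nampa: 43 × $19 = $817
  Chico–Dover: 9 × $7 = $63
  Chico–Nampa: 87 × $10 = $870
  Macon–Vail: 15 × $4 = $60
  Macon–Nampa: 20 × $10 = $200
Total = 207 + 817 + 63 + 870 + 60 + 200 = $2217.

2217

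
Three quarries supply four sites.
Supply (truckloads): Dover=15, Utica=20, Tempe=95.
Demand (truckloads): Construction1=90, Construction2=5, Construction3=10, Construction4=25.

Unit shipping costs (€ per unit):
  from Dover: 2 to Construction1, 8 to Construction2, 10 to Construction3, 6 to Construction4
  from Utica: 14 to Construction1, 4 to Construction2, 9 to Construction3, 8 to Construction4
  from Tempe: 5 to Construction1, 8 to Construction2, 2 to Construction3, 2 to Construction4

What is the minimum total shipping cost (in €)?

Optimal allocation:
  Dover→Construction1: 15 × €2 = €30
  Utica→Construction2: 5 × €4 = €20
  Utica→Construction4: 15 × €8 = €120
  Tempe→Construction1: 75 × €5 = €375
  Tempe→Construction3: 10 × €2 = €20
  Tempe→Construction4: 10 × €2 = €20
Total = 30 + 20 + 120 + 375 + 20 + 20 = €585.
(Supply check: Dover ships 15; Utica ships 20; Tempe ships 95.)

585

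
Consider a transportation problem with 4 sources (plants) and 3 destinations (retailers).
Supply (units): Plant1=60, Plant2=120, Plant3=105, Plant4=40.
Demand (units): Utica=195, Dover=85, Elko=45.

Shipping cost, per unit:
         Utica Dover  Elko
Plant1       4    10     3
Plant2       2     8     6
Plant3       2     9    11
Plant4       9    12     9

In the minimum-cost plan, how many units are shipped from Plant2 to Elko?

Optimal shipments:
  Plant1→Dover: 15 × 10 = 150
  Plant1→Elko: 45 × 3 = 135
  Plant2→Utica: 90 × 2 = 180
  Plant2→Dover: 30 × 8 = 240
  Plant3→Utica: 105 × 2 = 210
  Plant4→Dover: 40 × 12 = 480
Total cost = 1395.
The route Plant2→Elko is not used.

0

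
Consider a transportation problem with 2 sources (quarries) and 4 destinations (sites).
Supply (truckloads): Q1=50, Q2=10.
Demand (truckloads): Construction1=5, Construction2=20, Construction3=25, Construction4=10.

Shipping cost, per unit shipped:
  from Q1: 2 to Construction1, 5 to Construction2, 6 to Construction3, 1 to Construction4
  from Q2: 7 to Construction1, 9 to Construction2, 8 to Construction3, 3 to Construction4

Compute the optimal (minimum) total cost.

290

An optimal shipping plan:
  Q1→Construction1: 5 × 2 = 10
  Q1→Construction2: 20 × 5 = 100
  Q1→Construction3: 15 × 6 = 90
  Q1→Construction4: 10 × 1 = 10
  Q2→Construction3: 10 × 8 = 80
Total = 10 + 100 + 90 + 10 + 80 = 290.
(Supply check: Q1 ships 50; Q2 ships 10.)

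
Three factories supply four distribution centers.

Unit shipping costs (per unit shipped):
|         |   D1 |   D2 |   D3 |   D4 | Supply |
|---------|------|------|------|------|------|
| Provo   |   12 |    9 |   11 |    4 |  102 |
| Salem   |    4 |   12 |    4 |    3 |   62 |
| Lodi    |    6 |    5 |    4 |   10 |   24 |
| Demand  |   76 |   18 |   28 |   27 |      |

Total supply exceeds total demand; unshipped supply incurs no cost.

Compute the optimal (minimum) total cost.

826

An optimal shipping plan:
  Provo→D1: 14 × 12 = 168
  Provo→D2: 18 × 9 = 162
  Provo→D3: 4 × 11 = 44
  Provo→D4: 27 × 4 = 108
  Salem→D1: 62 × 4 = 248
  Lodi→D3: 24 × 4 = 96
Total = 168 + 162 + 44 + 108 + 248 + 96 = 826.
(Supply check: Provo ships 63; Salem ships 62; Lodi ships 24.)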